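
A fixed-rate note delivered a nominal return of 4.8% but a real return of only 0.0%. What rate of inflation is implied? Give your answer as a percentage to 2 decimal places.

From (1+r_nom) = (1+r_real)(1+π), we get 1+π = (1 + 4.8%)/(1 + 0.0%) = 1.048/1.000 ≈ 1.04800.
So π ≈ 4.8000%.

4.80%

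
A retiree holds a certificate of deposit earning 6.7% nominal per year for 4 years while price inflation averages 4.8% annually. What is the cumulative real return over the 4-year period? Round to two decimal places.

7.45%

The annual real rate is (1+6.7%)/(1+4.8%) − 1 = 1.8130%.
Compounded over 4 years: (1 + 0.018130)^4 − 1 ≈ 0.07452.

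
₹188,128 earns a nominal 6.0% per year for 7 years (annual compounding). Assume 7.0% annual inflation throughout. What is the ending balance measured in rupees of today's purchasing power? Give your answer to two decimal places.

Nominal value at maturity: ₹188,128 × (1 + 6.0%)^7 ≈ ₹282,874.95.
Price-level factor over 7 years: (1 + 7.0%)^7 ≈ 1.6057814765.
Dividing the nominal maturity value by the price-level factor gives the value in today's money.

₹176,160.30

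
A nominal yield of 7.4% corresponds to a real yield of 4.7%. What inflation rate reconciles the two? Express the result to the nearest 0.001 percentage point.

From (1+r_nom) = (1+r_real)(1+π), we get 1+π = (1 + 7.4%)/(1 + 4.7%) = 1.074/1.047 ≈ 1.02579.
So π ≈ 2.5788%.

2.579%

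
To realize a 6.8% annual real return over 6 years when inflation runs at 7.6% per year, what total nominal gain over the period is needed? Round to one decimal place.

Required annual nominal rate: (1+6.8%)(1+7.6%) − 1 = 14.9168%.
Cumulative over 6 years: (1 + 0.149168)^6 − 1 ≈ 1.30304.

130.3%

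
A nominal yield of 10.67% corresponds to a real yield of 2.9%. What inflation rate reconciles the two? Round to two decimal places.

From (1+r_nom) = (1+r_real)(1+π), we get 1+π = (1 + 10.67%)/(1 + 2.9%) = 1.1067/1.029 ≈ 1.07551.
So π ≈ 7.5510%.

7.55%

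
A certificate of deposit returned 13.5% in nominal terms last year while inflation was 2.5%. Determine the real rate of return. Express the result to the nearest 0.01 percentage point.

10.73%

Real return via the Fisher equation: (1 + 13.5%)/(1 + 2.5%) − 1 = 1.135/1.025 − 1 ≈ 0.10732.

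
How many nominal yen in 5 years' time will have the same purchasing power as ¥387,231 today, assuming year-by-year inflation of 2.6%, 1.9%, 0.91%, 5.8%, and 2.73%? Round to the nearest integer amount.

¥444,026

Cumulative price-level factor: 1.026 × 1.019 × 1.0091 × 1.058 × 1.0273 ≈ 1.1466706771.
The nominal amount required is ¥387,231 scaled up by that factor.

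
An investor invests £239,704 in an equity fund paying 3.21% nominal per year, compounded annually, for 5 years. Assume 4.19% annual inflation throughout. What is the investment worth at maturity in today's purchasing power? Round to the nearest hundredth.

Nominal value at maturity: £239,704 × (1 + 3.21%)^5 ≈ £280,726.99.
Price-level factor over 5 years: (1 + 4.19%)^5 ≈ 1.2278072406.
The maturity value deflated by that factor is the answer in today's purchasing power.

£228,640.93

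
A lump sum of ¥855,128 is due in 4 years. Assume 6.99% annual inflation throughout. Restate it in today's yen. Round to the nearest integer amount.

Price-level factor over 4 years: (1 + 6.99%)^4 ≈ 1.3103060615.
Purchasing power today: ¥855,128 divided by that factor.

¥652,617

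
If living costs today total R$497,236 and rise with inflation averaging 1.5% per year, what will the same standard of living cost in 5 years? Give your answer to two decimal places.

Cumulative price-level factor: (1+1.5%)^5 ≈ 1.0772840039.
The nominal amount required is R$497,236 scaled up by that factor.

R$535,664.39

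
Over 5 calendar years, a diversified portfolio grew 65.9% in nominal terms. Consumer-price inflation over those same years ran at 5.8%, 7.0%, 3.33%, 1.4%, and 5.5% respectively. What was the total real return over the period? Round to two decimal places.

32.57%

Cumulative inflation factor: 1.058 × 1.070 × 1.0333 × 1.014 × 1.055 ≈ 1.25137.
Nominal growth factor: 1.65900. Real growth factor = 1.65900 / 1.25137 ≈ 1.32575.
Total real return ≈ 32.5745%.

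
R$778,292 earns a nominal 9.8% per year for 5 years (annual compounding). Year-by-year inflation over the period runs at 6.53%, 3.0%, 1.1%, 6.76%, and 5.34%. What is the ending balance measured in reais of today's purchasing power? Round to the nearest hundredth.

Nominal value at maturity: R$778,292 × (1 + 9.8%)^5 ≈ R$1,242,093.44.
Price-level factor over 5 years: 1.0653 × 1.030 × 1.011 × 1.0676 × 1.0534 ≈ 1.2475621394.
Dividing the nominal maturity value by the price-level factor gives the value in today's money.

R$995,616.49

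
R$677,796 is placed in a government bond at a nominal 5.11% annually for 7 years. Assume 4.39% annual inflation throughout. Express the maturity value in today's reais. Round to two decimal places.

R$711,205.28

Nominal value at maturity: R$677,796 × (1 + 5.11%)^7 ≈ R$960,743.06.
Price-level factor over 7 years: (1 + 4.39%)^7 ≈ 1.3508660375.
Dividing the nominal maturity value by the price-level factor gives the value in today's money.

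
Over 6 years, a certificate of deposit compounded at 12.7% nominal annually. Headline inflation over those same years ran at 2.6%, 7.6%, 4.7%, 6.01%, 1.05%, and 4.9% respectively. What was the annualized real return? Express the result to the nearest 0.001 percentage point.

Cumulative inflation factor: 1.026 × 1.076 × 1.047 × 1.0601 × 1.0105 × 1.049 ≈ 1.29887.
Nominal growth factor: 2.04901. Real growth factor = 2.04901 / 1.29887 ≈ 1.57753.
Annualized: 1.57753^(1/6) − 1 ≈ 0.07894.

7.894%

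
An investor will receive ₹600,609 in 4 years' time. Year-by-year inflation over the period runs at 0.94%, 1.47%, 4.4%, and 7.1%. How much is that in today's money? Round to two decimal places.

Price-level factor over 4 years: 1.0094 × 1.0147 × 1.044 × 1.071 ≈ 1.1452252908.
Purchasing power today: ₹600,609 divided by that factor.

₹524,446.15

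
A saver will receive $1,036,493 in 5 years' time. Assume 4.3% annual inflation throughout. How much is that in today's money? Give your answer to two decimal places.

$839,739.98

Price-level factor over 5 years: (1 + 4.3%)^5 ≈ 1.2343023110.
Purchasing power today: $1,036,493 divided by that factor.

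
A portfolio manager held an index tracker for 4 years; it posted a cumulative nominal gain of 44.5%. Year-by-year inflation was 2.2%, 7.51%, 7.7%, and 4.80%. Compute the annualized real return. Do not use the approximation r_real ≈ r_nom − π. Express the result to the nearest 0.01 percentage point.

Cumulative inflation factor: 1.022 × 1.0751 × 1.077 × 1.0480 ≈ 1.24016.
Nominal growth factor: 1.44500. Real growth factor = 1.44500 / 1.24016 ≈ 1.16517.
Annualized: 1.16517^(1/4) − 1 ≈ 0.03896.

3.90%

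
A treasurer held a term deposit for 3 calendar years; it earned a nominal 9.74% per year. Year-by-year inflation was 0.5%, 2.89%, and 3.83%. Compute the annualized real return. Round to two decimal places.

7.17%

Cumulative inflation factor: 1.005 × 1.0289 × 1.0383 ≈ 1.07365.
Nominal growth factor: 1.32158. Real growth factor = 1.32158 / 1.07365 ≈ 1.23093.
Annualized: 1.23093^(1/3) − 1 ≈ 0.07171.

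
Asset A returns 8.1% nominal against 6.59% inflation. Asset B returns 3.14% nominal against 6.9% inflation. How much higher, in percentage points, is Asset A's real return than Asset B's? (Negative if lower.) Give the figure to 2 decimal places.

Asset A real return: 1.081/1.0659 − 1 = 1.417%.
Asset B real return: 1.0314/1.069 − 1 = -3.517%.
Difference: 1.417 − (-3.517) = 4.934 pp.

4.93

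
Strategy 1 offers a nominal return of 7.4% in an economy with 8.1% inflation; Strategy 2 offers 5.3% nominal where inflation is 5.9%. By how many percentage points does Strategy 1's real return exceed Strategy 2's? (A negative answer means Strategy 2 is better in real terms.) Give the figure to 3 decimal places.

-0.081

Strategy 1 real return: 1.074/1.081 − 1 = -0.6475%.
Strategy 2 real return: 1.053/1.059 − 1 = -0.5666%.
Difference: -0.6475 − (-0.5666) = -0.0809 pp.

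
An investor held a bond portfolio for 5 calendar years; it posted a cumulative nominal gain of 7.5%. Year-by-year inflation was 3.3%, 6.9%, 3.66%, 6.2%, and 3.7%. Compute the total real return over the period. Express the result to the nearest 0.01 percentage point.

-14.73%

Cumulative inflation factor: 1.033 × 1.069 × 1.0366 × 1.062 × 1.037 ≈ 1.26064.
Nominal growth factor: 1.07500. Real growth factor = 1.07500 / 1.26064 ≈ 0.85274.
Total real return ≈ -14.7261%.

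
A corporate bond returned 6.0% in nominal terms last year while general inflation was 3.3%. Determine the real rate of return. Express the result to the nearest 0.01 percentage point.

Real return via the Fisher equation: (1 + 6.0%)/(1 + 3.3%) − 1 = 1.060/1.033 − 1 ≈ 0.02614.

2.61%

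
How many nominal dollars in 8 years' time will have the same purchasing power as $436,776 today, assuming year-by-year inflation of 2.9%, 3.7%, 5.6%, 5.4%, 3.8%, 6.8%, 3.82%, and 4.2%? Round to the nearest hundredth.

$622,120.88

Cumulative price-level factor: 1.029 × 1.037 × 1.056 × 1.054 × 1.038 × 1.068 × 1.0382 × 1.042 ≈ 1.4243476715.
Multiplying $436,776 by the price-level factor gives the future nominal sum.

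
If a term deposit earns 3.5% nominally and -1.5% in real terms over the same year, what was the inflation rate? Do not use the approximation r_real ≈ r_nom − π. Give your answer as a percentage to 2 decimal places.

From (1+r_nom) = (1+r_real)(1+π), we get 1+π = (1 + 3.5%)/(1 − 1.5%) = 1.035/0.985 ≈ 1.05076.
So π ≈ 5.0761%.

5.08%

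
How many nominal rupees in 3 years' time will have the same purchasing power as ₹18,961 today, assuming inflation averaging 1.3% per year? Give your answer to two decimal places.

₹19,710.13

Cumulative price-level factor: (1+1.3%)^3 = 1.039509197.
Multiplying ₹18,961 by the price-level factor gives the future nominal sum.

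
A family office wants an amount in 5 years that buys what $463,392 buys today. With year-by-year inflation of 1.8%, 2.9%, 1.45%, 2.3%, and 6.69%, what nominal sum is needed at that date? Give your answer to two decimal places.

Cumulative price-level factor: 1.018 × 1.029 × 1.0145 × 1.023 × 1.0669 ≈ 1.1598839876.
Multiplying $463,392 by the price-level factor gives the future nominal sum.

$537,480.96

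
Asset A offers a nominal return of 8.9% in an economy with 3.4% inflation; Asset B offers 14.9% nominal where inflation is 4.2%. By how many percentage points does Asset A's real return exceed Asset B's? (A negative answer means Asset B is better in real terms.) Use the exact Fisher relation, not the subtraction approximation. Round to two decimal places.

Asset A real return: 1.089/1.034 − 1 = 5.319%.
Asset B real return: 1.149/1.042 − 1 = 10.269%.
Difference: 5.319 − 10.269 = -4.950 pp.

-4.95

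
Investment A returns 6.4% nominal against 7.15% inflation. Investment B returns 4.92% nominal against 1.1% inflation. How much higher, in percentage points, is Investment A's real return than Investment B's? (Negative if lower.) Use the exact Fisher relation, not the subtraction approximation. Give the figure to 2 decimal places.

Investment A real return: 1.064/1.0715 − 1 = -0.700%.
Investment B real return: 1.0492/1.011 − 1 = 3.778%.
Difference: -0.700 − 3.778 = -4.478 pp.

-4.48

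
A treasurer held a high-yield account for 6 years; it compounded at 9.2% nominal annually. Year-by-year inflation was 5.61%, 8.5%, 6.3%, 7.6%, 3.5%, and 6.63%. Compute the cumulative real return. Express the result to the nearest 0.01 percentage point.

Cumulative inflation factor: 1.0561 × 1.085 × 1.063 × 1.076 × 1.035 × 1.0663 ≈ 1.44644.
Nominal growth factor: 1.69565. Real growth factor = 1.69565 / 1.44644 ≈ 1.17229.
Total real return ≈ 17.2292%.

17.23%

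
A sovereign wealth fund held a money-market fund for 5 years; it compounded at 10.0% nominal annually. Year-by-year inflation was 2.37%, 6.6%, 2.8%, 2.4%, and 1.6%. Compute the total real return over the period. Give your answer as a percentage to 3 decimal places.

37.990%

Cumulative inflation factor: 1.0237 × 1.066 × 1.028 × 1.024 × 1.016 ≈ 1.16712.
Nominal growth factor: 1.61051. Real growth factor = 1.61051 / 1.16712 ≈ 1.37990.
Total real return ≈ 37.9897%.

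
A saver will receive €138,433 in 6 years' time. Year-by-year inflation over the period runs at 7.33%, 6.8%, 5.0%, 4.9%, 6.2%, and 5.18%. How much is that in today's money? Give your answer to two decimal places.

€98,157.79

Price-level factor over 6 years: 1.0733 × 1.068 × 1.050 × 1.049 × 1.062 × 1.0518 ≈ 1.4103108677.
Purchasing power today: €138,433 divided by that factor.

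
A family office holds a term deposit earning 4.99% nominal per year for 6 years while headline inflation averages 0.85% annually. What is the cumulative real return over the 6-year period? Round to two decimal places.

27.30%

The annual real rate is (1+4.99%)/(1+0.85%) − 1 = 4.1051%.
Compounded over 6 years: (1 + 0.041051)^6 − 1 ≈ 0.27301.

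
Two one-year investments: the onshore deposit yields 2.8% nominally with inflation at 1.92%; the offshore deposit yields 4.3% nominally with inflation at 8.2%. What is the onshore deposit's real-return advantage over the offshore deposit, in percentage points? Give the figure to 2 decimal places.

4.47

The onshore deposit real return: 1.028/1.0192 − 1 = 0.863%.
The offshore deposit real return: 1.043/1.082 − 1 = -3.604%.
Difference: 0.863 − (-3.604) = 4.467 pp.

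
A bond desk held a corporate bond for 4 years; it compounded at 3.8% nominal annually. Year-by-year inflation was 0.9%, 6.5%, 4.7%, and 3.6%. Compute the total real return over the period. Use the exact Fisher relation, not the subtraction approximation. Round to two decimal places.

Cumulative inflation factor: 1.009 × 1.065 × 1.047 × 1.036 ≈ 1.16559.
Nominal growth factor: 1.16089. Real growth factor = 1.16089 / 1.16559 ≈ 0.99596.
Total real return ≈ -0.4039%.

-0.40%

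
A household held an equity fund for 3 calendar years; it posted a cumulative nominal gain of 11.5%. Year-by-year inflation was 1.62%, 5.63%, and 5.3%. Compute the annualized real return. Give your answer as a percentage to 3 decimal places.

-0.453%

Cumulative inflation factor: 1.0162 × 1.0563 × 1.053 ≈ 1.13030.
Nominal growth factor: 1.11500. Real growth factor = 1.11500 / 1.13030 ≈ 0.98646.
Annualized: 0.98646^(1/3) − 1 ≈ -0.00453.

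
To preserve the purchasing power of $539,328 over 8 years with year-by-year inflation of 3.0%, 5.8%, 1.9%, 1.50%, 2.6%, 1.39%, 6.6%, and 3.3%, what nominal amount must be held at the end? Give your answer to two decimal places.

Cumulative price-level factor: 1.030 × 1.058 × 1.019 × 1.0150 × 1.026 × 1.0139 × 1.066 × 1.033 ≈ 1.2911096546.
The nominal amount required is $539,328 scaled up by that factor.

$696,331.59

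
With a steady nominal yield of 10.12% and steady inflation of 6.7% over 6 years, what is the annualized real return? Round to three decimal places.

3.205%

With constant rates the annual real return is the same each year: (1+10.12%)/(1+6.7%) − 1 = 0.03205.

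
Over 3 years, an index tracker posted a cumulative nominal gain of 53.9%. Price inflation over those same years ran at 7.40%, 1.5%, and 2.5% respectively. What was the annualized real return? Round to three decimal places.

Cumulative inflation factor: 1.0740 × 1.015 × 1.025 ≈ 1.11736.
Nominal growth factor: 1.53900. Real growth factor = 1.53900 / 1.11736 ≈ 1.37735.
Annualized: 1.37735^(1/3) − 1 ≈ 0.11262.

11.262%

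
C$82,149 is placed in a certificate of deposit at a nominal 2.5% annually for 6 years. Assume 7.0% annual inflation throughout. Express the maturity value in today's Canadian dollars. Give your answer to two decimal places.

Nominal value at maturity: C$82,149 × (1 + 2.5%)^6 ≈ C$95,267.65.
Price-level factor over 6 years: (1 + 7.0%)^6 ≈ 1.5007303518.
Dividing the nominal maturity value by the price-level factor gives the value in today's money.

C$63,480.86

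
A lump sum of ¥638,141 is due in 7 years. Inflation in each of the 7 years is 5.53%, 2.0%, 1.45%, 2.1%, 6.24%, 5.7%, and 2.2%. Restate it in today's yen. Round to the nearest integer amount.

¥498,711

Price-level factor over 7 years: 1.0553 × 1.020 × 1.0145 × 1.021 × 1.0624 × 1.057 × 1.022 ≈ 1.2795811936.
Purchasing power today: ¥638,141 divided by that factor.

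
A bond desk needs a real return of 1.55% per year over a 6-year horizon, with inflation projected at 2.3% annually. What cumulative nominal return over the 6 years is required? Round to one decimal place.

Required annual nominal rate: (1+1.55%)(1+2.3%) − 1 = 3.88565%.
Cumulative over 6 years: (1 + 0.0388565)^6 − 1 ≈ 0.25699.

25.7%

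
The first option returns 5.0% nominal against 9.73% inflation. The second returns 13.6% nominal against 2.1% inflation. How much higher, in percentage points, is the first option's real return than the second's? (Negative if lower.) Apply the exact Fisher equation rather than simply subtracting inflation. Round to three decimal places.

The first option real return: 1.050/1.0973 − 1 = -4.3106%.
The second real return: 1.136/1.021 − 1 = 11.2635%.
Difference: -4.3106 − 11.2635 = -15.5741 pp.

-15.574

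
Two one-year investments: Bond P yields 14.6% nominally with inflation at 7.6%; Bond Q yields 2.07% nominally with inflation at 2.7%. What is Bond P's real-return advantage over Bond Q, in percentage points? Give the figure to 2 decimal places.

7.12

Bond P real return: 1.146/1.076 − 1 = 6.506%.
Bond Q real return: 1.0207/1.027 − 1 = -0.613%.
Difference: 6.506 − (-0.613) = 7.119 pp.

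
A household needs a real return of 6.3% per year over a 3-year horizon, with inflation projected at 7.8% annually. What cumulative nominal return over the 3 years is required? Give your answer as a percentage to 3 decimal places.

Required annual nominal rate: (1+6.3%)(1+7.8%) − 1 = 14.5914%.
Cumulative over 3 years: (1 + 0.145914)^3 − 1 ≈ 0.50472.

50.472%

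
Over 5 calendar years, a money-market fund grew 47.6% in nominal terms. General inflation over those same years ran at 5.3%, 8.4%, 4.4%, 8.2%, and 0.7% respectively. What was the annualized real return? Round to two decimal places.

Cumulative inflation factor: 1.053 × 1.084 × 1.044 × 1.082 × 1.007 ≈ 1.29842.
Nominal growth factor: 1.47600. Real growth factor = 1.47600 / 1.29842 ≈ 1.13677.
Annualized: 1.13677^(1/5) − 1 ≈ 0.02597.

2.60%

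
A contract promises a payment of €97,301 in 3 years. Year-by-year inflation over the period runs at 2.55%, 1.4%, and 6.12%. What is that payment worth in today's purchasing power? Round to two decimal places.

€88,175.20

Price-level factor over 3 years: 1.0255 × 1.014 × 1.0612 = 1.1034962484.
Purchasing power today: €97,301 divided by that factor.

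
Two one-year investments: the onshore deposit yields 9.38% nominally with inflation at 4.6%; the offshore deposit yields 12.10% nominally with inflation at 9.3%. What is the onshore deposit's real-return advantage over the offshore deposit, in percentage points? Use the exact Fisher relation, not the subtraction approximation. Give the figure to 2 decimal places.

The onshore deposit real return: 1.0938/1.046 − 1 = 4.570%.
The offshore deposit real return: 1.1210/1.093 − 1 = 2.562%.
Difference: 4.570 − 2.562 = 2.008 pp.

2.01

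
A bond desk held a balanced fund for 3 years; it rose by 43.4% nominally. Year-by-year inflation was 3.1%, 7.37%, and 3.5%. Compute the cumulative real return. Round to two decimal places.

Cumulative inflation factor: 1.031 × 1.0737 × 1.035 ≈ 1.14573.
Nominal growth factor: 1.43400. Real growth factor = 1.43400 / 1.14573 ≈ 1.25160.
Total real return ≈ 25.1605%.

25.16%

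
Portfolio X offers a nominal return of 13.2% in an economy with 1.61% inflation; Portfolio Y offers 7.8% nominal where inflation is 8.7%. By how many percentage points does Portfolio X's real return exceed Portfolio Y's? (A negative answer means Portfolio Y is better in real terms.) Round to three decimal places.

12.234

Portfolio X real return: 1.132/1.0161 − 1 = 11.4064%.
Portfolio Y real return: 1.078/1.087 − 1 = -0.8280%.
Difference: 11.4064 − (-0.8280) = 12.2344 pp.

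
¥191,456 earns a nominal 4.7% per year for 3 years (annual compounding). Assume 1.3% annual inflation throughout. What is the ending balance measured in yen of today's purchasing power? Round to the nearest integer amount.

Nominal value at maturity: ¥191,456 × (1 + 4.7%)^3 ≈ ¥219,740.
Price-level factor over 3 years: (1 + 1.3%)^3 = 1.039509197.
Dividing the nominal maturity value by the price-level factor gives the value in today's money.

¥211,388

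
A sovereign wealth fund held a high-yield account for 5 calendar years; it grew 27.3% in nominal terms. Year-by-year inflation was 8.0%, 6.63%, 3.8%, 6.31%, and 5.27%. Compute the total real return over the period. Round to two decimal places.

-4.84%

Cumulative inflation factor: 1.080 × 1.0663 × 1.038 × 1.0631 × 1.0527 ≈ 1.33776.
Nominal growth factor: 1.27300. Real growth factor = 1.27300 / 1.33776 ≈ 0.95159.
Total real return ≈ -4.8412%.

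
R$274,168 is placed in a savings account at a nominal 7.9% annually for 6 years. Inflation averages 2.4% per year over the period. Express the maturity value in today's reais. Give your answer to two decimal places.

Nominal value at maturity: R$274,168 × (1 + 7.9%)^6 ≈ R$432,658.69.
Price-level factor over 6 years: (1 + 2.4%)^6 ≈ 1.1529215046.
Dividing the nominal maturity value by the price-level factor gives the value in today's money.

R$375,271.59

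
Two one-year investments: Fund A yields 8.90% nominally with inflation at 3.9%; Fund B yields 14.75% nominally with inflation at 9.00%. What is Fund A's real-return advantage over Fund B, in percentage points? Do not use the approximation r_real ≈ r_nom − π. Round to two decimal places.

Fund A real return: 1.0890/1.039 − 1 = 4.812%.
Fund B real return: 1.1475/1.0900 − 1 = 5.275%.
Difference: 4.812 − 5.275 = -0.463 pp.

-0.46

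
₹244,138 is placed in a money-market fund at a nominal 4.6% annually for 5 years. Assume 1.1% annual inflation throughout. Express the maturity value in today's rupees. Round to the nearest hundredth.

₹289,426.32

Nominal value at maturity: ₹244,138 × (1 + 4.6%)^5 ≈ ₹305,698.85.
Price-level factor over 5 years: (1 + 1.1%)^5 ≈ 1.0562233834.
The maturity value deflated by that factor is the answer in today's purchasing power.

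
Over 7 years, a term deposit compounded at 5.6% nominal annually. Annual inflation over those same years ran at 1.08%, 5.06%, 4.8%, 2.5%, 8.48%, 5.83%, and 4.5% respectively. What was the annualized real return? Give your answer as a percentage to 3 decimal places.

Cumulative inflation factor: 1.0108 × 1.0506 × 1.048 × 1.025 × 1.0848 × 1.0583 × 1.045 ≈ 1.36856.
Nominal growth factor: 1.46436. Real growth factor = 1.46436 / 1.36856 ≈ 1.07000.
Annualized: 1.07000^(1/7) − 1 ≈ 0.00971.

0.971%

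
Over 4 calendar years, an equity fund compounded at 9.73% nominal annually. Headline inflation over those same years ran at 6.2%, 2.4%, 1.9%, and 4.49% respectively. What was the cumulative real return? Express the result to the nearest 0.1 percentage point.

25.2%

Cumulative inflation factor: 1.062 × 1.024 × 1.019 × 1.0449 ≈ 1.15791.
Nominal growth factor: 1.44978. Real growth factor = 1.44978 / 1.15791 ≈ 1.25207.
Total real return ≈ 25.2069%.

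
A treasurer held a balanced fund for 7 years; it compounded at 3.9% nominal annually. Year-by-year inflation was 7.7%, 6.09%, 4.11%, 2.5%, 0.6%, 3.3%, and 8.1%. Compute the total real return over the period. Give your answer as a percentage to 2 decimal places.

-4.57%

Cumulative inflation factor: 1.077 × 1.0609 × 1.0411 × 1.025 × 1.006 × 1.033 × 1.081 ≈ 1.36972.
Nominal growth factor: 1.30710. Real growth factor = 1.30710 / 1.36972 ≈ 0.95429.
Total real return ≈ -4.5714%.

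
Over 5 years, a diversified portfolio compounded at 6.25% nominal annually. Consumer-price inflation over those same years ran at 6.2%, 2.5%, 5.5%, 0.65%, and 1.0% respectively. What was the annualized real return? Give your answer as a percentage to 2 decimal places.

Cumulative inflation factor: 1.062 × 1.025 × 1.055 × 1.0065 × 1.010 ≈ 1.16744.
Nominal growth factor: 1.35408. Real growth factor = 1.35408 / 1.16744 ≈ 1.15987.
Annualized: 1.15987^(1/5) − 1 ≈ 0.03011.

3.01%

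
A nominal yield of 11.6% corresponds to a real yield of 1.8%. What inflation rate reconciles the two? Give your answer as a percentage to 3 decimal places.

9.627%

From (1+r_nom) = (1+r_real)(1+π), we get 1+π = (1 + 11.6%)/(1 + 1.8%) = 1.116/1.018 ≈ 1.09627.
So π ≈ 9.6267%.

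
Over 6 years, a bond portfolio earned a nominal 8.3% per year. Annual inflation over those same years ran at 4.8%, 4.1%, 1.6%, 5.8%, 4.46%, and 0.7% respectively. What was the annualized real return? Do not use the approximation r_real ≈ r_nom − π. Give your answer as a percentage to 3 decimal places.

4.576%

Cumulative inflation factor: 1.048 × 1.041 × 1.016 × 1.058 × 1.0446 × 1.007 ≈ 1.23359.
Nominal growth factor: 1.61351. Real growth factor = 1.61351 / 1.23359 ≈ 1.30798.
Annualized: 1.30798^(1/6) − 1 ≈ 0.04576.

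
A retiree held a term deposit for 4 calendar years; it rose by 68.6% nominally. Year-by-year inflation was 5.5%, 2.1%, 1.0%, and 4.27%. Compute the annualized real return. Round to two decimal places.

10.41%

Cumulative inflation factor: 1.055 × 1.021 × 1.010 × 1.0427 ≈ 1.13438.
Nominal growth factor: 1.68600. Real growth factor = 1.68600 / 1.13438 ≈ 1.48627.
Annualized: 1.48627^(1/4) − 1 ≈ 0.10414.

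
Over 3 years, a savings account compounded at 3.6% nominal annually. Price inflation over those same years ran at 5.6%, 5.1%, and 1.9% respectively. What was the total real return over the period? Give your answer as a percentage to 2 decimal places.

Cumulative inflation factor: 1.056 × 1.051 × 1.019 ≈ 1.13094.
Nominal growth factor: 1.11193. Real growth factor = 1.11193 / 1.13094 ≈ 0.98319.
Total real return ≈ -1.6808%.

-1.68%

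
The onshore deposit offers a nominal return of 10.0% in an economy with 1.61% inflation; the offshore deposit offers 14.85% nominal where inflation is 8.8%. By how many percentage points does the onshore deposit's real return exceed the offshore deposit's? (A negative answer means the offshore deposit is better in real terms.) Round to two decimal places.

2.70

The onshore deposit real return: 1.100/1.0161 − 1 = 8.257%.
The offshore deposit real return: 1.1485/1.088 − 1 = 5.561%.
Difference: 8.257 − 5.561 = 2.696 pp.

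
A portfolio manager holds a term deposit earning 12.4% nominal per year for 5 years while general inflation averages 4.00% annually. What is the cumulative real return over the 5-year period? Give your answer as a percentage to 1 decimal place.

47.5%

The annual real rate is (1+12.4%)/(1+4.00%) − 1 = 8.0769%.
Compounded over 5 years: (1 + 0.080769)^5 − 1 ≈ 0.47457.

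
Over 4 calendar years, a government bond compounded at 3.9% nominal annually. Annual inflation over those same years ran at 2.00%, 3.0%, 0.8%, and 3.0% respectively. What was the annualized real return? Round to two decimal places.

1.67%

Cumulative inflation factor: 1.0200 × 1.030 × 1.008 × 1.030 ≈ 1.09077.
Nominal growth factor: 1.16537. Real growth factor = 1.16537 / 1.09077 ≈ 1.06838.
Annualized: 1.06838^(1/4) − 1 ≈ 0.01667.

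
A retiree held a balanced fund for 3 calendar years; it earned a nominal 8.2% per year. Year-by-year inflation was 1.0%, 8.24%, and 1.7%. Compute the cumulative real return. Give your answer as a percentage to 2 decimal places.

13.93%

Cumulative inflation factor: 1.010 × 1.0824 × 1.017 ≈ 1.11181.
Nominal growth factor: 1.26672. Real growth factor = 1.26672 / 1.11181 ≈ 1.13934.
Total real return ≈ 13.9336%.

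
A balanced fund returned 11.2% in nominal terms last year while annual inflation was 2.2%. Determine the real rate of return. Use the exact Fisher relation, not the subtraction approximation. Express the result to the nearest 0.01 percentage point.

8.81%

Real return via the Fisher equation: (1 + 11.2%)/(1 + 2.2%) − 1 = 1.112/1.022 − 1 ≈ 0.08806.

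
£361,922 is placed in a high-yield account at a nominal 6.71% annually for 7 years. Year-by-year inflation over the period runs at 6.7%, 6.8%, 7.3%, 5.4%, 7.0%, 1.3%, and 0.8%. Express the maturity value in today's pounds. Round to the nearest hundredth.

£404,968.33

Nominal value at maturity: £361,922 × (1 + 6.71%)^7 ≈ £570,231.00.
Price-level factor over 7 years: 1.067 × 1.068 × 1.073 × 1.054 × 1.070 × 1.013 × 1.008 ≈ 1.4080878792.
The maturity value deflated by that factor is the answer in today's purchasing power.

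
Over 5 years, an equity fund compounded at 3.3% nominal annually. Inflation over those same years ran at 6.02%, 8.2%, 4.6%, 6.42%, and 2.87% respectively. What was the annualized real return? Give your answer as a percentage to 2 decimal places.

Cumulative inflation factor: 1.0602 × 1.082 × 1.046 × 1.0642 × 1.0287 ≈ 1.31359.
Nominal growth factor: 1.17626. Real growth factor = 1.17626 / 1.31359 ≈ 0.89545.
Annualized: 0.89545^(1/5) − 1 ≈ -0.02184.

-2.18%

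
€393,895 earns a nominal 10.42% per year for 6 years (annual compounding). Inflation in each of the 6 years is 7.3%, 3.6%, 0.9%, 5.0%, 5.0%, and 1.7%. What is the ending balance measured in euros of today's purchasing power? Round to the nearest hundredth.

€567,697.17

Nominal value at maturity: €393,895 × (1 + 10.42%)^6 ≈ €713,948.56.
Price-level factor over 6 years: 1.073 × 1.036 × 1.009 × 1.050 × 1.050 × 1.017 ≈ 1.2576221988.
The maturity value deflated by that factor is the answer in today's purchasing power.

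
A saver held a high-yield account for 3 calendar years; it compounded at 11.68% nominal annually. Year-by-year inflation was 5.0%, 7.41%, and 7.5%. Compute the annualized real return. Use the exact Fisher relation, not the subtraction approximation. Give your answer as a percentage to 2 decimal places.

4.74%

Cumulative inflation factor: 1.050 × 1.0741 × 1.075 ≈ 1.21239.
Nominal growth factor: 1.39292. Real growth factor = 1.39292 / 1.21239 ≈ 1.14890.
Annualized: 1.14890^(1/3) − 1 ≈ 0.04736.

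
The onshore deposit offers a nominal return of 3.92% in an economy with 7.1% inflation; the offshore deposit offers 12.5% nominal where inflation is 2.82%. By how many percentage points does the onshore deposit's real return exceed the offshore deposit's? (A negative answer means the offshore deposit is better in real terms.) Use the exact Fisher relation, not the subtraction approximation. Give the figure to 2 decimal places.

-12.38

The onshore deposit real return: 1.0392/1.071 − 1 = -2.969%.
The offshore deposit real return: 1.125/1.0282 − 1 = 9.415%.
Difference: -2.969 − 9.415 = -12.384 pp.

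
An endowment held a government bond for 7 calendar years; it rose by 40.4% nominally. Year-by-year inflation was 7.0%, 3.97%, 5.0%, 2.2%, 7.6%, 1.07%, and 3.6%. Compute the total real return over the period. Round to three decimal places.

Cumulative inflation factor: 1.070 × 1.0397 × 1.050 × 1.022 × 1.076 × 1.0107 × 1.036 ≈ 1.34501.
Nominal growth factor: 1.40400. Real growth factor = 1.40400 / 1.34501 ≈ 1.04386.
Total real return ≈ 4.3856%.

4.386%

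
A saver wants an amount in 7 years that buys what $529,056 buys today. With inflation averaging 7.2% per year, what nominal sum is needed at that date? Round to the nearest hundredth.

$860,726.44

Cumulative price-level factor: (1+7.2%)^7 ≈ 1.6269098835.
Multiplying $529,056 by the price-level factor gives the future nominal sum.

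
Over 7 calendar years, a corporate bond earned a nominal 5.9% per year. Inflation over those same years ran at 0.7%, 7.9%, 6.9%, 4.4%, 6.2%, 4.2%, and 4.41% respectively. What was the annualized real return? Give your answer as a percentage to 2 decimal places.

Cumulative inflation factor: 1.007 × 1.079 × 1.069 × 1.044 × 1.062 × 1.042 × 1.0441 ≈ 1.40108.
Nominal growth factor: 1.49373. Real growth factor = 1.49373 / 1.40108 ≈ 1.06613.
Annualized: 1.06613^(1/7) − 1 ≈ 0.00919.

0.92%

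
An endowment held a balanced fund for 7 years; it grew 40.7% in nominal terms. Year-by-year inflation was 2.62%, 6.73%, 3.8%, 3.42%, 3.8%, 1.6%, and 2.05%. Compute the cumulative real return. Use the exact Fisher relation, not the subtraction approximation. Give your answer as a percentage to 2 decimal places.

11.19%

Cumulative inflation factor: 1.0262 × 1.0673 × 1.038 × 1.0342 × 1.038 × 1.016 × 1.0205 ≈ 1.26539.
Nominal growth factor: 1.40700. Real growth factor = 1.40700 / 1.26539 ≈ 1.11191.
Total real return ≈ 11.1910%.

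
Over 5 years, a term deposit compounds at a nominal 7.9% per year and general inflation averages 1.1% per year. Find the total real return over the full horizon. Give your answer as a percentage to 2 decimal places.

38.47%

The annual real rate is (1+7.9%)/(1+1.1%) − 1 = 6.7260%.
Compounded over 5 years: (1 + 0.067260)^5 − 1 ≈ 0.38469.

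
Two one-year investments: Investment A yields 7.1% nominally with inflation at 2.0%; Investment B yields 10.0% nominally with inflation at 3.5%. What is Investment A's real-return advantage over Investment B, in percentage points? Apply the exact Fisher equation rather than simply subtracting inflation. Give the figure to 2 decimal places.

-1.28

Investment A real return: 1.071/1.020 − 1 = 5.000%.
Investment B real return: 1.100/1.035 − 1 = 6.280%.
Difference: 5.000 − 6.280 = -1.280 pp.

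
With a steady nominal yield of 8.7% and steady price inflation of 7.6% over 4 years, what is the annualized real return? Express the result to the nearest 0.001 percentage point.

With constant rates the annual real return is the same each year: (1+8.7%)/(1+7.6%) − 1 = 0.01022.

1.022%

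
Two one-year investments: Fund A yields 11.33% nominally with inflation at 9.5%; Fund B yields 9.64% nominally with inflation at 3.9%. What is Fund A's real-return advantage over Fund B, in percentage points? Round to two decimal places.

-3.85

Fund A real return: 1.1133/1.095 − 1 = 1.671%.
Fund B real return: 1.0964/1.039 − 1 = 5.525%.
Difference: 1.671 − 5.525 = -3.854 pp.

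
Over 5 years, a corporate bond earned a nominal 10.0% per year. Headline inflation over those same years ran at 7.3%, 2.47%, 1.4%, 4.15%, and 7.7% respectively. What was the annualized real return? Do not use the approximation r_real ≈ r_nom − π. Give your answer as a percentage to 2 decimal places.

Cumulative inflation factor: 1.073 × 1.0247 × 1.014 × 1.0415 × 1.077 ≈ 1.25057.
Nominal growth factor: 1.61051. Real growth factor = 1.61051 / 1.25057 ≈ 1.28782.
Annualized: 1.28782^(1/5) − 1 ≈ 0.05189.

5.19%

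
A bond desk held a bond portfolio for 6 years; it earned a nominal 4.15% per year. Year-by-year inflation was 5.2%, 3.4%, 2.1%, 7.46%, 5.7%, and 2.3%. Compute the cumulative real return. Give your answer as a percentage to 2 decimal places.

Cumulative inflation factor: 1.052 × 1.034 × 1.021 × 1.0746 × 1.057 × 1.023 ≈ 1.29050.
Nominal growth factor: 1.27631. Real growth factor = 1.27631 / 1.29050 ≈ 0.98900.
Total real return ≈ -1.1000%.

-1.10%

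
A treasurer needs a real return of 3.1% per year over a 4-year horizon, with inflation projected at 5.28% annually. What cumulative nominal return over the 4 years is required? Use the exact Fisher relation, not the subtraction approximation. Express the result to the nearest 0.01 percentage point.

38.81%

Required annual nominal rate: (1+3.1%)(1+5.28%) − 1 = 8.54368%.
Cumulative over 4 years: (1 + 0.0854368)^4 − 1 ≈ 0.38809.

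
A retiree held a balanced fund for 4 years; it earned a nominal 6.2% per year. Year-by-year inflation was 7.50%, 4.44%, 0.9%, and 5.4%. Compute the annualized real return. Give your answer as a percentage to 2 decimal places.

1.60%

Cumulative inflation factor: 1.0750 × 1.0444 × 1.009 × 1.054 ≈ 1.19401.
Nominal growth factor: 1.27203. Real growth factor = 1.27203 / 1.19401 ≈ 1.06535.
Annualized: 1.06535^(1/4) − 1 ≈ 0.01595.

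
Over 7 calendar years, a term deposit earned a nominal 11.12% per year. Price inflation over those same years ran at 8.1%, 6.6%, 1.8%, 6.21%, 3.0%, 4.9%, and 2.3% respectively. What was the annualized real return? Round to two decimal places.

6.15%

Cumulative inflation factor: 1.081 × 1.066 × 1.018 × 1.0621 × 1.030 × 1.049 × 1.023 ≈ 1.37716.
Nominal growth factor: 2.09192. Real growth factor = 2.09192 / 1.37716 ≈ 1.51901.
Annualized: 1.51901^(1/7) − 1 ≈ 0.06154.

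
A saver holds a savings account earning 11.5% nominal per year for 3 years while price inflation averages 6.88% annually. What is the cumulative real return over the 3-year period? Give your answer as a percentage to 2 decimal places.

13.54%

The annual real rate is (1+11.5%)/(1+6.88%) − 1 = 4.3226%.
Compounded over 3 years: (1 + 0.043226)^3 − 1 ≈ 0.13536.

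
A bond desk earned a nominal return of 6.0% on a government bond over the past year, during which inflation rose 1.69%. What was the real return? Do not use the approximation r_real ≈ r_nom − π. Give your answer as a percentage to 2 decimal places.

4.24%

Real return via the Fisher equation: (1 + 6.0%)/(1 + 1.69%) − 1 = 1.060/1.0169 − 1 ≈ 0.04238.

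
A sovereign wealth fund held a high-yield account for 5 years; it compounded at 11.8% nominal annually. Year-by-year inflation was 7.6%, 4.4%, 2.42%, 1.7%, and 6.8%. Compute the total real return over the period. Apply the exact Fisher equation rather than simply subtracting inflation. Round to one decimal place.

Cumulative inflation factor: 1.076 × 1.044 × 1.0242 × 1.017 × 1.068 ≈ 1.24965.
Nominal growth factor: 1.74666. Real growth factor = 1.74666 / 1.24965 ≈ 1.39772.
Total real return ≈ 39.7717%.

39.8%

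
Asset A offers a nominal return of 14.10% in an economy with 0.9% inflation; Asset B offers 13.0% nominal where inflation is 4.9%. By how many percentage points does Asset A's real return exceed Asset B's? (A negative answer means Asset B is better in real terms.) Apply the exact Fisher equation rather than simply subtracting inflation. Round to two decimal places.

Asset A real return: 1.1410/1.009 − 1 = 13.082%.
Asset B real return: 1.130/1.049 − 1 = 7.722%.
Difference: 13.082 − 7.722 = 5.360 pp.

5.36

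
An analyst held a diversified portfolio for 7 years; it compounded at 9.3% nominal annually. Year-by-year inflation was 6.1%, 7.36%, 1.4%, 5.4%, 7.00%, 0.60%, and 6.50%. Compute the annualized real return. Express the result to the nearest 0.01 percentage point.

Cumulative inflation factor: 1.061 × 1.0736 × 1.014 × 1.054 × 1.0700 × 1.0060 × 1.0650 ≈ 1.39562.
Nominal growth factor: 1.86355. Real growth factor = 1.86355 / 1.39562 ≈ 1.33528.
Annualized: 1.33528^(1/7) − 1 ≈ 0.04217.

4.22%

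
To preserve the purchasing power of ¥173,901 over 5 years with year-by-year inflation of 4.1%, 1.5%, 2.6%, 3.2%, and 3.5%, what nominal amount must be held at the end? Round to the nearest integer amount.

Cumulative price-level factor: 1.041 × 1.015 × 1.026 × 1.032 × 1.035 ≈ 1.1579349958.
Multiplying ¥173,901 by the price-level factor gives the future nominal sum.

¥201,366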